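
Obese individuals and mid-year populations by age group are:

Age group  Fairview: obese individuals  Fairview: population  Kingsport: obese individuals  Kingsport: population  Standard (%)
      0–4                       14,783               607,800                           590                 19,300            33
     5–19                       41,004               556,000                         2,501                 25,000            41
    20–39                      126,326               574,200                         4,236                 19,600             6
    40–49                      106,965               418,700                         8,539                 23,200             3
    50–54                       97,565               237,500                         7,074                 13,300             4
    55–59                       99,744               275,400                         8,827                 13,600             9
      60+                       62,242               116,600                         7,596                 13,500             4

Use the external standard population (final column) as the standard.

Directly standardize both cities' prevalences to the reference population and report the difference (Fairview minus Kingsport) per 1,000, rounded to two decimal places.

-47.80

Age-specific rates per 1,000 for Fairview: 24.322, 73.748, 220.003, 255.469, 410.800, 362.179, 533.808.
For Kingsport: 30.570, 100.040, 216.122, 368.060, 531.880, 649.044, 562.667.
Standard weights: 0.33, 0.41, 0.06, 0.03, 0.04, 0.09, 0.04.
Fairview: 0.3300×24.322 + 0.4100×73.748 + 0.0600×220.003 + 0.0300×255.469 + 0.0400×410.800 + 0.0900×362.179 + 0.0400×533.808 = 129.5078 per 1,000.
Kingsport: 0.3300×30.570 + 0.4100×100.040 + 0.0600×216.122 + 0.0300×368.060 + 0.0400×531.880 + 0.0900×649.044 + 0.0400×562.667 = 177.3095 per 1,000.
Difference = 129.5078 − 177.3095 = -47.8017.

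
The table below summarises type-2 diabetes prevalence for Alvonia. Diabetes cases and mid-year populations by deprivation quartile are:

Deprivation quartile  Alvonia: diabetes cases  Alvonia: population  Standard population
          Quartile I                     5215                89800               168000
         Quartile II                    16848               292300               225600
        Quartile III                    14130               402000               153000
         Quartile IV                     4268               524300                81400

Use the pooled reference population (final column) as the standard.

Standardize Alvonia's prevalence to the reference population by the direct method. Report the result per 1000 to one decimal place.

45.9

Deprivation-specific rates per 1000 for Alvonia: 58.073, 57.639, 35.149, 8.140.
Standard total = 628000; weights = 0.2675, 0.3592, 0.2436, 0.1296.
Standardized rate: 0.2675×58.073 + 0.3592×57.639 + 0.2436×35.149 + 0.1296×8.140 = 45.8603 per 1000.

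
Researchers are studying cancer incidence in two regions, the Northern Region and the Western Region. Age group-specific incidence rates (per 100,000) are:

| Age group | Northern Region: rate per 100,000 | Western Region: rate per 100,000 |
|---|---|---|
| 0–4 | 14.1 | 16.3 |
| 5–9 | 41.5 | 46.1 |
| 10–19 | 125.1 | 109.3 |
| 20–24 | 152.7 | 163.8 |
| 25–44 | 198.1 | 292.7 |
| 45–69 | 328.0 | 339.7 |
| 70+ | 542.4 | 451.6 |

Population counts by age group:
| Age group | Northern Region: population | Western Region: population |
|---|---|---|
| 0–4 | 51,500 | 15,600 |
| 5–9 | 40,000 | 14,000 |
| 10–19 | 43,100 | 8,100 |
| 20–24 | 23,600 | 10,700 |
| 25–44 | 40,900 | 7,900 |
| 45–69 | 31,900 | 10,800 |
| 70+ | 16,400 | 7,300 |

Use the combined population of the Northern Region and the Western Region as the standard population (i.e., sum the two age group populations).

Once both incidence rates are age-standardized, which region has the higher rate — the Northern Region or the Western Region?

Western Region

Combined standard total = 321,800; weights = 0.2085, 0.1678, 0.1591, 0.1066, 0.1516, 0.1327, 0.0736.
The Northern Region: 0.2085×14.1 + 0.1678×41.5 + 0.1591×125.1 + 0.1066×152.7 + 0.1516×198.1 + 0.1327×328.0 + 0.0736×542.4 = 159.5948 per 100,000.
The Western Region: 0.2085×16.3 + 0.1678×46.1 + 0.1591×109.3 + 0.1066×163.8 + 0.1516×292.7 + 0.1327×339.7 + 0.0736×451.6 = 168.7057 per 100,000.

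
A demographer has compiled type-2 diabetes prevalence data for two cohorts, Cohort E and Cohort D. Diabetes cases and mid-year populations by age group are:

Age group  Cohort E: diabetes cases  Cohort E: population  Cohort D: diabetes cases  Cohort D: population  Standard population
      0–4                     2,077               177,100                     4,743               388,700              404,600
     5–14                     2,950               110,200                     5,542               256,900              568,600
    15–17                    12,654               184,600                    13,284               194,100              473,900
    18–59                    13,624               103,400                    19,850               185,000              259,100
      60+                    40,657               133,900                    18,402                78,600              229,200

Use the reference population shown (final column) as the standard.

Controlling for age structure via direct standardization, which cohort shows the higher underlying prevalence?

Age-specific rates per 1,000 for Cohort E: 11.728, 26.770, 68.548, 131.760, 303.637.
For Cohort D: 12.202, 21.573, 68.439, 107.297, 234.122.
Standard total = 1,935,400; weights = 0.2091, 0.2938, 0.2449, 0.1339, 0.1184.
Cohort E: 0.2091×11.728 + 0.2938×26.770 + 0.2449×68.548 + 0.1339×131.760 + 0.1184×303.637 = 80.6985 per 1,000.
Cohort D: 0.2091×12.202 + 0.2938×21.573 + 0.2449×68.439 + 0.1339×107.297 + 0.1184×234.122 = 67.7369 per 1,000.

Cohort E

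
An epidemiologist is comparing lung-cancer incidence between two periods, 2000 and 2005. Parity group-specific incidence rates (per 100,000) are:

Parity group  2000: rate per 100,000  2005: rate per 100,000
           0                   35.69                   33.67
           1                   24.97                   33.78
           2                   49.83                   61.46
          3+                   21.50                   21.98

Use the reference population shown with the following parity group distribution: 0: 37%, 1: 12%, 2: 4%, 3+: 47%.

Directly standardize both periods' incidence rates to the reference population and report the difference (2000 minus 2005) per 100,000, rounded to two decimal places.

-1.00

Standard weights: 0.37, 0.12, 0.04, 0.47.
2000: 0.3700×35.69 + 0.1200×24.97 + 0.0400×49.83 + 0.4700×21.50 = 28.2999 per 100,000.
2005: 0.3700×33.67 + 0.1200×33.78 + 0.0400×61.46 + 0.4700×21.98 = 29.3005 per 100,000.
Difference = 28.2999 − 29.3005 = -1.0006.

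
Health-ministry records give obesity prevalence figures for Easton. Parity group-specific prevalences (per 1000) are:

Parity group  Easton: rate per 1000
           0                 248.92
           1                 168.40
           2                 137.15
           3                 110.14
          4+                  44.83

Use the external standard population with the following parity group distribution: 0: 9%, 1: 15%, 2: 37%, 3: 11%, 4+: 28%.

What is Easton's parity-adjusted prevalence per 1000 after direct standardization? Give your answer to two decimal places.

123.08

Standard weights: 0.09, 0.15, 0.37, 0.11, 0.28.
Standardized rate: 0.0900×248.92 + 0.1500×168.40 + 0.3700×137.15 + 0.1100×110.14 + 0.2800×44.83 = 123.0761 per 1000.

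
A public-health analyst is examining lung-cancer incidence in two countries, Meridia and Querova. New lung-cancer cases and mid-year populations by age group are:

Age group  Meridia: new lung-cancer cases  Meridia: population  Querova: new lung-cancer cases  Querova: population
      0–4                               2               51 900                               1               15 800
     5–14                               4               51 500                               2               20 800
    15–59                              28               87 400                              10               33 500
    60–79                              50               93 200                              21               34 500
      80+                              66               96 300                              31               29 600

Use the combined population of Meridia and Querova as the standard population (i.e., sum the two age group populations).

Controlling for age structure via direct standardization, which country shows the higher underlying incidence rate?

Querova

Age-specific rates per 100 000 for Meridia: 3.85, 7.77, 32.04, 53.65, 68.54.
For Querova: 6.33, 9.62, 29.85, 60.87, 104.73.
Combined standard total = 514 500; weights = 0.1316, 0.1405, 0.2350, 0.2482, 0.2447.
Meridia: 0.1316×3.85 + 0.1405×7.77 + 0.2350×32.04 + 0.2482×53.65 + 0.2447×68.54 = 39.2132 per 100 000.
Querova: 0.1316×6.33 + 0.1405×9.62 + 0.2350×29.85 + 0.2482×60.87 + 0.2447×104.73 = 49.9342 per 100 000.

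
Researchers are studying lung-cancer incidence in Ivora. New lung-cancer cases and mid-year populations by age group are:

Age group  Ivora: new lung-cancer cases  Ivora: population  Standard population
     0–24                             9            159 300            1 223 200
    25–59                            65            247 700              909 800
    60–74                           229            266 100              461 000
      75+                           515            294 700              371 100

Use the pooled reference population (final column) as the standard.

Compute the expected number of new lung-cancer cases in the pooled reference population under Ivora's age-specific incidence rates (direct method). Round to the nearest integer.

Age-specific rates per 100 000 for Ivora: 5.65, 26.24, 86.06, 174.75.
Expected new lung-cancer cases = Σ (standard pop × age-specific rate ÷ 100 000)
= 1 223 200×5.65/100 000 + 909 800×26.24/100 000 + 461 000×86.06/100 000 + 371 100×174.75/100 000
= 69.11 + 238.74 + 396.73 + 648.51 = 1353.09.

1353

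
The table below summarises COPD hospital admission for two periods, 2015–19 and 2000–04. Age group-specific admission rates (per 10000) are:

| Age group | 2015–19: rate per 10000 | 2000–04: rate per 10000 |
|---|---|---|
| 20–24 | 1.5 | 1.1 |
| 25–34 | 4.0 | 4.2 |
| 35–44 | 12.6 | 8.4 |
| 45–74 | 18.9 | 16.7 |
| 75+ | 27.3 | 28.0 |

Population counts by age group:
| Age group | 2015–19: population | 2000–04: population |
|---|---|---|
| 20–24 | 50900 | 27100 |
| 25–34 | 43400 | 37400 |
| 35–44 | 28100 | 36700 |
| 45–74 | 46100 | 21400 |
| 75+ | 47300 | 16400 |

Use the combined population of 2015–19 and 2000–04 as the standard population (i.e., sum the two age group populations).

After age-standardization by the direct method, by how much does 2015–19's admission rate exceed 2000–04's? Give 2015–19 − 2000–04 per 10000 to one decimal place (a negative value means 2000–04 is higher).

1.1

Combined standard total = 354800; weights = 0.2198, 0.2277, 0.1826, 0.1902, 0.1795.
2015–19: 0.2198×1.5 + 0.2277×4.0 + 0.1826×12.6 + 0.1902×18.9 + 0.1795×27.3 = 12.0390 per 10000.
2000–04: 0.2198×1.1 + 0.2277×4.2 + 0.1826×8.4 + 0.1902×16.7 + 0.1795×28.0 = 10.9367 per 10000.
Difference = 12.0390 − 10.9367 = 1.1023.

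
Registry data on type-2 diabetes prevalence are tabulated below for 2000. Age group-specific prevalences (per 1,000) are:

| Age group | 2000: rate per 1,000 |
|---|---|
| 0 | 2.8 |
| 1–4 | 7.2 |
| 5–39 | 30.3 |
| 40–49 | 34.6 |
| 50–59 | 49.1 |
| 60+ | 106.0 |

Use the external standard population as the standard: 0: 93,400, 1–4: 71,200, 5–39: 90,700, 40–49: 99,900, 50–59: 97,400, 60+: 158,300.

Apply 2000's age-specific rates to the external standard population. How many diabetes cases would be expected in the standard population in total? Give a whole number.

28541

Expected diabetes cases = Σ (standard pop × age-specific rate ÷ 1,000)
= 93,400×2.8/1,000 + 71,200×7.2/1,000 + 90,700×30.3/1,000 + 99,900×34.6/1,000 + 97,400×49.1/1,000 + 158,300×106.0/1,000
= 261.52 + 512.64 + 2748.21 + 3456.54 + 4782.34 + 16779.80 = 28541.05.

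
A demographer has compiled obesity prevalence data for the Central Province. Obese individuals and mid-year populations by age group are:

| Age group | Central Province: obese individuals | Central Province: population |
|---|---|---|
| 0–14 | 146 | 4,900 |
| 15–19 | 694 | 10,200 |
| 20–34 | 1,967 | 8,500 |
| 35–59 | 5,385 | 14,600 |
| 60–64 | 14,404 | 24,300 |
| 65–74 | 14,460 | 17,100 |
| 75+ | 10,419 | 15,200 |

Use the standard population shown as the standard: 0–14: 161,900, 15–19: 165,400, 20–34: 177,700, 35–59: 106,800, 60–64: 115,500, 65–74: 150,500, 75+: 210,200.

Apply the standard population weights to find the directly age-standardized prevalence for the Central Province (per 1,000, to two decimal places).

Age-specific rates per 1,000 for the Central Province: 29.796, 68.039, 231.412, 368.836, 592.757, 845.614, 685.461.
Standard total = 1,088,000; weights = 0.1488, 0.1520, 0.1633, 0.0982, 0.1062, 0.1383, 0.1932.
Standardized rate: 0.1488×29.796 + 0.1520×68.039 + 0.1633×231.412 + 0.0982×368.836 + 0.1062×592.757 + 0.1383×845.614 + 0.1932×685.461 = 401.1060 per 1,000.

401.11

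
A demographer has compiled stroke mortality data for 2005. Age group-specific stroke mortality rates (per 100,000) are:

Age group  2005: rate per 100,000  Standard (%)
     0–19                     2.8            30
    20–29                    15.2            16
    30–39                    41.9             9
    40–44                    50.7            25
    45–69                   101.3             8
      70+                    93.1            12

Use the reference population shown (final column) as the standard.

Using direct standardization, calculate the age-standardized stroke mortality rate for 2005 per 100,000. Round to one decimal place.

Standard weights: 0.30, 0.16, 0.09, 0.25, 0.08, 0.12.
Standardized rate: 0.3000×2.8 + 0.1600×15.2 + 0.0900×41.9 + 0.2500×50.7 + 0.0800×101.3 + 0.1200×93.1 = 38.9940 per 100,000.

39.0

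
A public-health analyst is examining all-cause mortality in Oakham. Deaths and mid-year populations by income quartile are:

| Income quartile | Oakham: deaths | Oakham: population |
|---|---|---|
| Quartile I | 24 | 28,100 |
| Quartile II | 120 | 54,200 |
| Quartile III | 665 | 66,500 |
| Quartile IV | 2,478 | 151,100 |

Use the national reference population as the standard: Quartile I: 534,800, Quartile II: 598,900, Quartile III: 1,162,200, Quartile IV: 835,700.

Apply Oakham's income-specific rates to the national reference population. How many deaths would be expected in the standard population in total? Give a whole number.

Income-specific rates per 1,000 for Oakham: 0.854, 2.214, 10.000, 16.400.
Expected deaths = Σ (standard pop × income-specific rate ÷ 1,000)
= 534,800×0.854/1,000 + 598,900×2.214/1,000 + 1,162,200×10.000/1,000 + 835,700×16.400/1,000
= 456.77 + 1325.98 + 11622.00 + 13705.26 = 27110.01.

27110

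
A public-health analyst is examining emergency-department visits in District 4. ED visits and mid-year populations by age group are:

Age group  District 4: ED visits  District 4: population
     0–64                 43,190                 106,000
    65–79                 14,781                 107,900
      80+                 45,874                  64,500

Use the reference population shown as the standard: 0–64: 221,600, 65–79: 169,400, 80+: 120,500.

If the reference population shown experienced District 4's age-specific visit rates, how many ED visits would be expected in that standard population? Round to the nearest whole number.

199200

Age-specific rates per 1,000 for District 4: 407.453, 136.988, 711.225.
Expected ED visits = Σ (standard pop × age-specific rate ÷ 1,000)
= 221,600×407.453/1,000 + 169,400×136.988/1,000 + 120,500×711.225/1,000
= 90291.55 + 23205.76 + 85702.59 = 199199.90.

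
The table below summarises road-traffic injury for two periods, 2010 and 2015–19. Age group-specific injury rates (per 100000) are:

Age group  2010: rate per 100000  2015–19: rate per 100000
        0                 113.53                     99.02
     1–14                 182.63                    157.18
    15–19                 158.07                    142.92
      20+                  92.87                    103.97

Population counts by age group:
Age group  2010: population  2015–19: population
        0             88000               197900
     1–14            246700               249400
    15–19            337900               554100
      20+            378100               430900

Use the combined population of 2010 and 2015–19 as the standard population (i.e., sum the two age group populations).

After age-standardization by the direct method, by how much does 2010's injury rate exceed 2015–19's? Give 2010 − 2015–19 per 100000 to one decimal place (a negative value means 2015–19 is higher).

Combined standard total = 2483000; weights = 0.1151, 0.1998, 0.3592, 0.3258.
2010: 0.1151×113.53 + 0.1998×182.63 + 0.3592×158.07 + 0.3258×92.87 = 136.6054 per 100000.
2015–19: 0.1151×99.02 + 0.1998×157.18 + 0.3592×142.92 + 0.3258×103.97 = 128.0238 per 100000.
Difference = 136.6054 − 128.0238 = 8.5816.

8.6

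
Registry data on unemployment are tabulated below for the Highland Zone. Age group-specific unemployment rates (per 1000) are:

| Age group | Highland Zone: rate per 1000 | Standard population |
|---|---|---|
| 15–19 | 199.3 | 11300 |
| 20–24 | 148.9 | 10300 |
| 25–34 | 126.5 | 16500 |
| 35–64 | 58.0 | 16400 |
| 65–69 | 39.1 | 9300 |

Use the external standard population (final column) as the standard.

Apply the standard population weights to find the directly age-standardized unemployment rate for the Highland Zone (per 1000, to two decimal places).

112.66

Standard total = 63800; weights = 0.1771, 0.1614, 0.2586, 0.2571, 0.1458.
Standardized rate: 0.1771×199.3 + 0.1614×148.9 + 0.2586×126.5 + 0.2571×58.0 + 0.1458×39.1 = 112.6621 per 1000.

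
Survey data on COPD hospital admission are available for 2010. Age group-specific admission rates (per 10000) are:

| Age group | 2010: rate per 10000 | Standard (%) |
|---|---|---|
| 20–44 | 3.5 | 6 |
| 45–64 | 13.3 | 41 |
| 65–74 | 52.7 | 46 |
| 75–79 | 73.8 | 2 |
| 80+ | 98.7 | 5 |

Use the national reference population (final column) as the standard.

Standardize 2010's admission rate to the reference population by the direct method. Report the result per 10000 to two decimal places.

36.32

Standard weights: 0.06, 0.41, 0.46, 0.02, 0.05.
Standardized rate: 0.0600×3.5 + 0.4100×13.3 + 0.4600×52.7 + 0.0200×73.8 + 0.0500×98.7 = 36.3160 per 10000.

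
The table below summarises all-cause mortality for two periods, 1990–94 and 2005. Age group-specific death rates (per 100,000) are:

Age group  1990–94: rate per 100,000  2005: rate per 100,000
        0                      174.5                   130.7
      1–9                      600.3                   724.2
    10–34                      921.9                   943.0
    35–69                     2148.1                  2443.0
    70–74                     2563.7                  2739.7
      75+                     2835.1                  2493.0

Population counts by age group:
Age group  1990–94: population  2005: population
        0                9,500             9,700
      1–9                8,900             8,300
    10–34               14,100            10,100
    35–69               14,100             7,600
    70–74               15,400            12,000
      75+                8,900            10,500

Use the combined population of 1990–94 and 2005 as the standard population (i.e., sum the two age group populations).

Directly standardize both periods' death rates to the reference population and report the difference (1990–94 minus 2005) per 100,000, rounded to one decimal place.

Combined standard total = 129,100; weights = 0.1487, 0.1332, 0.1875, 0.1681, 0.2122, 0.1503.
1990–94: 0.1487×174.5 + 0.1332×600.3 + 0.1875×921.9 + 0.1681×2148.1 + 0.2122×2563.7 + 0.1503×2835.1 = 1609.9584 per 100,000.
2005: 0.1487×130.7 + 0.1332×724.2 + 0.1875×943.0 + 0.1681×2443.0 + 0.2122×2739.7 + 0.1503×2493.0 = 1659.4218 per 100,000.
Difference = 1609.9584 − 1659.4218 = -49.4634.

-49.5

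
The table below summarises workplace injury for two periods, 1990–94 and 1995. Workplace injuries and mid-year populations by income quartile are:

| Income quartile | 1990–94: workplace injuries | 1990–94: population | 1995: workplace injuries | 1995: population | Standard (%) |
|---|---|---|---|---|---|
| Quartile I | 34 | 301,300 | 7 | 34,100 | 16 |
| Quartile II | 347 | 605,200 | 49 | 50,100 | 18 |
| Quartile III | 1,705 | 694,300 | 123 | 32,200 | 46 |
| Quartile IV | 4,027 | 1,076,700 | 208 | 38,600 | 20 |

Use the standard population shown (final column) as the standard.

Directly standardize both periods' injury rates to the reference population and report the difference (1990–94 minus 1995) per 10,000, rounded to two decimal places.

Income-specific rates per 10,000 for 1990–94: 1.13, 5.73, 24.56, 37.40.
For 1995: 2.05, 9.78, 38.20, 53.89.
Standard weights: 0.16, 0.18, 0.46, 0.20.
1990–94: 0.1600×1.13 + 0.1800×5.73 + 0.4600×24.56 + 0.2000×37.40 = 19.9891 per 10,000.
1995: 0.1600×2.05 + 0.1800×9.78 + 0.4600×38.20 + 0.2000×53.89 = 30.4376 per 10,000.
Difference = 19.9891 − 30.4376 = -10.4484.

-10.45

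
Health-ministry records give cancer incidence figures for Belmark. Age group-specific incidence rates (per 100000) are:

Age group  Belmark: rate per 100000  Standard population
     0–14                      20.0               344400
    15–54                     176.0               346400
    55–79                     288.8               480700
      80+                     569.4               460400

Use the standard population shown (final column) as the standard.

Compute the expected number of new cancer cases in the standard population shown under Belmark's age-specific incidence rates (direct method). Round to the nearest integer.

4688

Expected new cancer cases = Σ (standard pop × age-specific rate ÷ 100000)
= 344400×20.0/100000 + 346400×176.0/100000 + 480700×288.8/100000 + 460400×569.4/100000
= 68.88 + 609.66 + 1388.26 + 2621.52 = 4688.32.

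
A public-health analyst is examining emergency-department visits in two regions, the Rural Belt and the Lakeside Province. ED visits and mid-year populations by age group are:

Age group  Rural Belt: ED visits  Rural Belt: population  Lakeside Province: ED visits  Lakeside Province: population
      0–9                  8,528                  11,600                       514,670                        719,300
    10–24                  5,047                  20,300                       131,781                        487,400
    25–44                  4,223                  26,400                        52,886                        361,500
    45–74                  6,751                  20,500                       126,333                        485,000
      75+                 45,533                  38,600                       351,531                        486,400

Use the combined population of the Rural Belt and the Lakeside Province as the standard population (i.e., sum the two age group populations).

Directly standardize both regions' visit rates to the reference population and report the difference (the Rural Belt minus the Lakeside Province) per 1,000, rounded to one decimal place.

106.6

Age-specific rates per 1,000 for the Rural Belt: 735.172, 248.621, 159.962, 329.317, 1179.611.
For the Lakeside Province: 715.515, 270.375, 146.296, 260.480, 722.720.
Combined standard total = 2,657,000; weights = 0.2751, 0.1911, 0.1460, 0.1903, 0.1976.
The Rural Belt: 0.2751×735.172 + 0.1911×248.621 + 0.1460×159.962 + 0.1903×329.317 + 0.1976×1179.611 = 568.8285 per 1,000.
The Lakeside Province: 0.2751×715.515 + 0.1911×270.375 + 0.1460×146.296 + 0.1903×260.480 + 0.1976×722.720 = 462.2088 per 1,000.
Difference = 568.8285 − 462.2088 = 106.6197.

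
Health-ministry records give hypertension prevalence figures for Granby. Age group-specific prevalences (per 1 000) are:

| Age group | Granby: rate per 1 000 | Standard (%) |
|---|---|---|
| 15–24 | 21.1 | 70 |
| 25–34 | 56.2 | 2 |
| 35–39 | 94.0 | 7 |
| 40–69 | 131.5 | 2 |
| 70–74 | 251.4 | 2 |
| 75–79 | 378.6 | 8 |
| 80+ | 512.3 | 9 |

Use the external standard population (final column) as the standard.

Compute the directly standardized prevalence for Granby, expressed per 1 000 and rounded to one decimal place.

Standard weights: 0.70, 0.02, 0.07, 0.02, 0.02, 0.08, 0.09.
Standardized rate: 0.7000×21.1 + 0.0200×56.2 + 0.0700×94.0 + 0.0200×131.5 + 0.0200×251.4 + 0.0800×378.6 + 0.0900×512.3 = 106.5270 per 1 000.

106.5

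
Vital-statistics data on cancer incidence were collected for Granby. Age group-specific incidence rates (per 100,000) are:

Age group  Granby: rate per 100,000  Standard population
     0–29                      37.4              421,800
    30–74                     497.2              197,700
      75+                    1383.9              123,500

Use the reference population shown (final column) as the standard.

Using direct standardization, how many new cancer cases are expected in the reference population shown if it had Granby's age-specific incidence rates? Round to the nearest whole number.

Expected new cancer cases = Σ (standard pop × age-specific rate ÷ 100,000)
= 421,800×37.4/100,000 + 197,700×497.2/100,000 + 123,500×1383.9/100,000
= 157.75 + 982.96 + 1709.12 = 2849.83.

2850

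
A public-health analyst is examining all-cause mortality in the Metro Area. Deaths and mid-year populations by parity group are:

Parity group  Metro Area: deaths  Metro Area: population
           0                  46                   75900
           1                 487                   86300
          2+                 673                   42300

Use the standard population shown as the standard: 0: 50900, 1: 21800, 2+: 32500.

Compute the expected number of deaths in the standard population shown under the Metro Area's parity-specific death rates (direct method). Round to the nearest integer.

Parity-specific rates per 1000 for the Metro Area: 0.606, 5.643, 15.910.
Expected deaths = Σ (standard pop × parity-specific rate ÷ 1000)
= 50900×0.606/1000 + 21800×5.643/1000 + 32500×15.910/1000
= 30.85 + 123.02 + 517.08 = 670.95.

671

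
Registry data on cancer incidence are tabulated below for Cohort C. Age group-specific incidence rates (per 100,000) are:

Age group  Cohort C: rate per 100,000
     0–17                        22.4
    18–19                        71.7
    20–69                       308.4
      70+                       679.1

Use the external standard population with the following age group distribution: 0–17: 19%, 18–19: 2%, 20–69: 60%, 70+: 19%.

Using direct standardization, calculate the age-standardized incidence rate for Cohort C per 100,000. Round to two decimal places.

Standard weights: 0.19, 0.02, 0.60, 0.19.
Standardized rate: 0.1900×22.4 + 0.0200×71.7 + 0.6000×308.4 + 0.1900×679.1 = 319.7590 per 100,000.

319.76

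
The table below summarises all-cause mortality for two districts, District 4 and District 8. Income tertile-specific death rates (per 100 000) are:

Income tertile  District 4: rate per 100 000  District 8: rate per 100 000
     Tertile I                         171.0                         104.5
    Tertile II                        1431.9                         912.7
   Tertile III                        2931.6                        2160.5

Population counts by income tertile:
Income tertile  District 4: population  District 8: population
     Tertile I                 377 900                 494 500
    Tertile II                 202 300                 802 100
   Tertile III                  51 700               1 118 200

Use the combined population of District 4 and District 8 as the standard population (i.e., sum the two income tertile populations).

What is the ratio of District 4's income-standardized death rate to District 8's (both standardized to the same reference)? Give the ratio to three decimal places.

Combined standard total = 3 046 700; weights = 0.2863, 0.3297, 0.3840.
District 4: 0.2863×171.0 + 0.3297×1431.9 + 0.3840×2931.6 = 1646.7193 per 100 000.
District 8: 0.2863×104.5 + 0.3297×912.7 + 0.3840×2160.5 = 1160.4197 per 100 000.
Ratio = 1646.7193 ÷ 1160.4197 = 1.41907.

1.419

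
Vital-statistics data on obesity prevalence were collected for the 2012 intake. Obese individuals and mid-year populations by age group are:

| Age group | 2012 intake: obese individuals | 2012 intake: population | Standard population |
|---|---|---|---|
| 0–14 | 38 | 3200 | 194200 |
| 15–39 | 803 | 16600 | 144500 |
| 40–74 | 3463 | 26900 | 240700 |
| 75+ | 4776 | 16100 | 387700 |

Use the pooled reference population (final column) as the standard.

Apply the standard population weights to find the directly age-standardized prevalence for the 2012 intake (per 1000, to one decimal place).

160.6

Age-specific rates per 1000 for the 2012 intake: 11.875, 48.373, 128.736, 296.646.
Standard total = 967100; weights = 0.2008, 0.1494, 0.2489, 0.4009.
Standardized rate: 0.2008×11.875 + 0.1494×48.373 + 0.2489×128.736 + 0.4009×296.646 = 160.5754 per 1000.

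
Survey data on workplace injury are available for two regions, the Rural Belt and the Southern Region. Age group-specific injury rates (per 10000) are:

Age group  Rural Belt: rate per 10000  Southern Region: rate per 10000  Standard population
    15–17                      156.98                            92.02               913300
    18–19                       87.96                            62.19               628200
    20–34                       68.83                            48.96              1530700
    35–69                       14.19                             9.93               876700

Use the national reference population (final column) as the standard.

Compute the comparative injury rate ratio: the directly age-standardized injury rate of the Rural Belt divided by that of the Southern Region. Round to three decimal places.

1.530

Standard total = 3948900; weights = 0.2313, 0.1591, 0.3876, 0.2220.
The Rural Belt: 0.2313×156.98 + 0.1591×87.96 + 0.3876×68.83 + 0.2220×14.19 = 80.1298 per 10000.
The Southern Region: 0.2313×92.02 + 0.1591×62.19 + 0.3876×48.96 + 0.2220×9.93 = 52.3585 per 10000.
Ratio = 80.1298 ÷ 52.3585 = 1.53041.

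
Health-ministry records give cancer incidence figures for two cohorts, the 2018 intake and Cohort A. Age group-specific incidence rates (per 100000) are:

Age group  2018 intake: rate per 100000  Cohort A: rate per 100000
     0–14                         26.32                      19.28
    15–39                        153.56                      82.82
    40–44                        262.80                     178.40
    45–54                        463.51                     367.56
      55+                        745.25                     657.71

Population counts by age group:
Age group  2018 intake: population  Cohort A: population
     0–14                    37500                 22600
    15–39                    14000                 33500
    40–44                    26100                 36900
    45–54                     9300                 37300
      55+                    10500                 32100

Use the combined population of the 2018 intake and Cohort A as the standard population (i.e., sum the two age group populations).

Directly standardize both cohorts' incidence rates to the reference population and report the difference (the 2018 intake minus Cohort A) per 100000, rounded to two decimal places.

66.59

Combined standard total = 259800; weights = 0.2313, 0.1828, 0.2425, 0.1794, 0.1640.
The 2018 intake: 0.2313×26.32 + 0.1828×153.56 + 0.2425×262.80 + 0.1794×463.51 + 0.1640×745.25 = 303.2315 per 100000.
Cohort A: 0.2313×19.28 + 0.1828×82.82 + 0.2425×178.40 + 0.1794×367.56 + 0.1640×657.71 = 236.6383 per 100000.
Difference = 303.2315 − 236.6383 = 66.5933.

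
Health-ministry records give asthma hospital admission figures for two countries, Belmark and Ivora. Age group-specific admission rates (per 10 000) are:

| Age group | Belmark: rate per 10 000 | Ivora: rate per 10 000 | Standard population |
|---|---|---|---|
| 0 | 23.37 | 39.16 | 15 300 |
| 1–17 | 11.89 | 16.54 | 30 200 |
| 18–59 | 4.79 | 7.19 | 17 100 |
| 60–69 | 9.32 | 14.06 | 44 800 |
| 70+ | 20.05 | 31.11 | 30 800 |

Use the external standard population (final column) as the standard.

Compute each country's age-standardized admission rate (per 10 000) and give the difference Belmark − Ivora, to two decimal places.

-7.06

Standard total = 138 200; weights = 0.1107, 0.2185, 0.1237, 0.3242, 0.2229.
Belmark: 0.1107×23.37 + 0.2185×11.89 + 0.1237×4.79 + 0.3242×9.32 + 0.2229×20.05 = 13.2679 per 10 000.
Ivora: 0.1107×39.16 + 0.2185×16.54 + 0.1237×7.19 + 0.3242×14.06 + 0.2229×31.11 = 20.3305 per 10 000.
Difference = 13.2679 − 20.3305 = -7.0626.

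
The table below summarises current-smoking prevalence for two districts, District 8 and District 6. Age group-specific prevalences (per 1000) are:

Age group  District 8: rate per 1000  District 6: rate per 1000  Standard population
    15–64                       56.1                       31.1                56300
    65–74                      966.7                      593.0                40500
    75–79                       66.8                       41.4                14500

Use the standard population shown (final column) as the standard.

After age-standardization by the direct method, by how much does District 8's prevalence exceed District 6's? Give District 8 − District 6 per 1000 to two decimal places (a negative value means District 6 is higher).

151.94

Standard total = 111300; weights = 0.5058, 0.3639, 0.1303.
District 8: 0.5058×56.1 + 0.3639×966.7 + 0.1303×66.8 = 388.8444 per 1000.
District 6: 0.5058×31.1 + 0.3639×593.0 + 0.1303×41.4 = 236.9068 per 1000.
Difference = 388.8444 − 236.9068 = 151.9376.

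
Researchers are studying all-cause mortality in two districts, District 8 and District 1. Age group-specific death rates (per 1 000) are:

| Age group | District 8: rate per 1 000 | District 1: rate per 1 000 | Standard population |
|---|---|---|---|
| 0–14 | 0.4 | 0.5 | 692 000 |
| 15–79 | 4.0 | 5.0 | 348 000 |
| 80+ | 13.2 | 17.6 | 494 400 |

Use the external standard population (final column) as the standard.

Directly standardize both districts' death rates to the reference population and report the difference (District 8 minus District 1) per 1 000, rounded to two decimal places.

Standard total = 1 534 400; weights = 0.4510, 0.2268, 0.3222.
District 8: 0.4510×0.4 + 0.2268×4.0 + 0.3222×13.2 = 5.3408 per 1 000.
District 1: 0.4510×0.5 + 0.2268×5.0 + 0.3222×17.6 = 7.0304 per 1 000.
Difference = 5.3408 − 7.0304 = -1.6896.

-1.69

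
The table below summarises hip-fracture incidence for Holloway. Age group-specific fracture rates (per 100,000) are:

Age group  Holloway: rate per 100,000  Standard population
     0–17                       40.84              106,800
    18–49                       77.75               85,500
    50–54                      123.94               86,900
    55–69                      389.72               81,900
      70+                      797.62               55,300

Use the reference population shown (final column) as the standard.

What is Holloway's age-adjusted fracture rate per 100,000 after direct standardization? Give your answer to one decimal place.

234.9

Standard total = 416,400; weights = 0.2565, 0.2053, 0.2087, 0.1967, 0.1328.
Standardized rate: 0.2565×40.84 + 0.2053×77.75 + 0.2087×123.94 + 0.1967×389.72 + 0.1328×797.62 = 234.8852 per 100,000.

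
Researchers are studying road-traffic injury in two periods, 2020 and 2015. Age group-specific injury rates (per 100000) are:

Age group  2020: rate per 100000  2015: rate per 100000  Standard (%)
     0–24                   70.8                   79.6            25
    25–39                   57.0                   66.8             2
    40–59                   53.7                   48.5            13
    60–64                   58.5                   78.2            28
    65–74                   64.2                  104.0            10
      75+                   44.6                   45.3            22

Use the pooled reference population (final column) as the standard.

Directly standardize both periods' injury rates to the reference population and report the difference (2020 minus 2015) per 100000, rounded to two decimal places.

Standard weights: 0.25, 0.02, 0.13, 0.28, 0.10, 0.22.
2020: 0.2500×70.8 + 0.0200×57.0 + 0.1300×53.7 + 0.2800×58.5 + 0.1000×64.2 + 0.2200×44.6 = 58.4330 per 100000.
2015: 0.2500×79.6 + 0.0200×66.8 + 0.1300×48.5 + 0.2800×78.2 + 0.1000×104.0 + 0.2200×45.3 = 69.8030 per 100000.
Difference = 58.4330 − 69.8030 = -11.3700.

-11.37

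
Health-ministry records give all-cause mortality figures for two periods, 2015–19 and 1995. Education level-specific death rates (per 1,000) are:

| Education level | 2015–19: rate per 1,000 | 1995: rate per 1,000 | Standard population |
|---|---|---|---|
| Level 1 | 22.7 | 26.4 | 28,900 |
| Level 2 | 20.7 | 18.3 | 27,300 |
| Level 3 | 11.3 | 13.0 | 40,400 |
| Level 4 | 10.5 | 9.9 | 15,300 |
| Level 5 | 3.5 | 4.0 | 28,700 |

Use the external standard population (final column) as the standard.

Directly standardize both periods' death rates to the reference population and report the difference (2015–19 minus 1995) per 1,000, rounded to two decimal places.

-0.82

Standard total = 140,600; weights = 0.2055, 0.1942, 0.2873, 0.1088, 0.2041.
2015–19: 0.2055×22.7 + 0.1942×20.7 + 0.2873×11.3 + 0.1088×10.5 + 0.2041×3.5 = 13.7892 per 1,000.
1995: 0.2055×26.4 + 0.1942×18.3 + 0.2873×13.0 + 0.1088×9.9 + 0.2041×4.0 = 14.6090 per 1,000.
Difference = 13.7892 − 14.6090 = -0.8198.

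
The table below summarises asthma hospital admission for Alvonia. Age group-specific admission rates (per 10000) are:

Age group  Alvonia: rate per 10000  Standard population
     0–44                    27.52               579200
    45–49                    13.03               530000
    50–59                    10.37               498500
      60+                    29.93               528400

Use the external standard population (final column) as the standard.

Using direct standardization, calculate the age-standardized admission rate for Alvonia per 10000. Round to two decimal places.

20.52

Standard total = 2136100; weights = 0.2711, 0.2481, 0.2334, 0.2474.
Standardized rate: 0.2711×27.52 + 0.2481×13.03 + 0.2334×10.37 + 0.2474×29.93 = 20.5187 per 10000.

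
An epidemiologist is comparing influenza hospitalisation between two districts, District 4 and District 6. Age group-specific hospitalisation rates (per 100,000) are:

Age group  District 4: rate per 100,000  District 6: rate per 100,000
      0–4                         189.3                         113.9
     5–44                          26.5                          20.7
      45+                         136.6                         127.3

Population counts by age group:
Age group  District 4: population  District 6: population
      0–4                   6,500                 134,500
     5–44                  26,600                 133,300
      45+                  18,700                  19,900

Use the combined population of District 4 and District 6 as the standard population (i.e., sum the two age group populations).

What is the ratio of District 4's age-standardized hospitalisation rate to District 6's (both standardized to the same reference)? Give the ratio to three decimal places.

1.491

Combined standard total = 339,500; weights = 0.4153, 0.4710, 0.1137.
District 4: 0.4153×189.3 + 0.4710×26.5 + 0.1137×136.6 = 106.6315 per 100,000.
District 6: 0.4153×113.9 + 0.4710×20.7 + 0.1137×127.3 = 71.5276 per 100,000.
Ratio = 106.6315 ÷ 71.5276 = 1.49078.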